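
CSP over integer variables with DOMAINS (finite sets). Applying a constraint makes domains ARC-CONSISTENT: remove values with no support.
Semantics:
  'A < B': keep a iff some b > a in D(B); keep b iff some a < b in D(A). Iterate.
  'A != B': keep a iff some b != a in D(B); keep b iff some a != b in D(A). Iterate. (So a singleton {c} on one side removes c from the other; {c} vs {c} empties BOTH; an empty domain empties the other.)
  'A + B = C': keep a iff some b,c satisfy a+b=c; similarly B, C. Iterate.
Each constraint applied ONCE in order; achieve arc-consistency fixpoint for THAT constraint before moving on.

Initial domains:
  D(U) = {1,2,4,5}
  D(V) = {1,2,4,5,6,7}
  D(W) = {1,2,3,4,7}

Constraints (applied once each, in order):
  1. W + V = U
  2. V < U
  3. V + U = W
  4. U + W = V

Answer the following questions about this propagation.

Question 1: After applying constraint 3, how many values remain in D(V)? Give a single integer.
Answer: 2

Derivation:
Constraint 1 (W + V = U) on D(W)={1,2,3,4,7} D(V)={1,2,4,5,6,7} D(U)={1,2,4,5}: W {1,2,3,4,7}->{1,2,3,4}; V {1,2,4,5,6,7}->{1,2,4}; U {1,2,4,5}->{2,4,5}
Constraint 2 (V < U) on D(V)={1,2,4} D(U)={2,4,5}: no change
Constraint 3 (V + U = W) on D(V)={1,2,4} D(U)={2,4,5} D(W)={1,2,3,4}: V {1,2,4}->{1,2}; U {2,4,5}->{2}; W {1,2,3,4}->{3,4}
So after constraint 3: D(V)={1,2}, size = 2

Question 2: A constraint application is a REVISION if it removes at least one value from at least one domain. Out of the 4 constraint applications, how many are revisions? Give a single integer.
Constraint 1 (W + V = U) on D(W)={1,2,3,4,7} D(V)={1,2,4,5,6,7} D(U)={1,2,4,5}: W {1,2,3,4,7}->{1,2,3,4}; V {1,2,4,5,6,7}->{1,2,4}; U {1,2,4,5}->{2,4,5} => REVISION
Constraint 2 (V < U) on D(V)={1,2,4} D(U)={2,4,5}: no change => not a revision
Constraint 3 (V + U = W) on D(V)={1,2,4} D(U)={2,4,5} D(W)={1,2,3,4}: V {1,2,4}->{1,2}; U {2,4,5}->{2}; W {1,2,3,4}->{3,4} => REVISION
Constraint 4 (U + W = V) on D(U)={2} D(W)={3,4} D(V)={1,2}: U {2}->{}; W {3,4}->{}; V {1,2}->{} => REVISION
Total revisions = 3

Answer: 3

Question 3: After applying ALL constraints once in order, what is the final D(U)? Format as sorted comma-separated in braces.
Constraint 1 (W + V = U) on D(W)={1,2,3,4,7} D(V)={1,2,4,5,6,7} D(U)={1,2,4,5}: W {1,2,3,4,7}->{1,2,3,4}; V {1,2,4,5,6,7}->{1,2,4}; U {1,2,4,5}->{2,4,5}
Constraint 2 (V < U) on D(V)={1,2,4} D(U)={2,4,5}: no change
Constraint 3 (V + U = W) on D(V)={1,2,4} D(U)={2,4,5} D(W)={1,2,3,4}: V {1,2,4}->{1,2}; U {2,4,5}->{2}; W {1,2,3,4}->{3,4}
Constraint 4 (U + W = V) on D(U)={2} D(W)={3,4} D(V)={1,2}: U {2}->{}; W {3,4}->{}; V {1,2}->{}
So after all 4 constraints: D(U) = {}

Answer: {}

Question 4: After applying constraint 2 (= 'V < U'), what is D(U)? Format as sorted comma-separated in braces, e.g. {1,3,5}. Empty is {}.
Answer: {2,4,5}

Derivation:
Constraint 1 (W + V = U) on D(W)={1,2,3,4,7} D(V)={1,2,4,5,6,7} D(U)={1,2,4,5}: W {1,2,3,4,7}->{1,2,3,4}; V {1,2,4,5,6,7}->{1,2,4}; U {1,2,4,5}->{2,4,5}
Constraint 2 (V < U) on D(V)={1,2,4} D(U)={2,4,5}: no change
So after constraint 2: D(U) = {2,4,5}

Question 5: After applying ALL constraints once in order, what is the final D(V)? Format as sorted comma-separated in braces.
Answer: {}

Derivation:
Constraint 1 (W + V = U) on D(W)={1,2,3,4,7} D(V)={1,2,4,5,6,7} D(U)={1,2,4,5}: W {1,2,3,4,7}->{1,2,3,4}; V {1,2,4,5,6,7}->{1,2,4}; U {1,2,4,5}->{2,4,5}
Constraint 2 (V < U) on D(V)={1,2,4} D(U)={2,4,5}: no change
Constraint 3 (V + U = W) on D(V)={1,2,4} D(U)={2,4,5} D(W)={1,2,3,4}: V {1,2,4}->{1,2}; U {2,4,5}->{2}; W {1,2,3,4}->{3,4}
Constraint 4 (U + W = V) on D(U)={2} D(W)={3,4} D(V)={1,2}: U {2}->{}; W {3,4}->{}; V {1,2}->{}
So after all 4 constraints: D(V) = {}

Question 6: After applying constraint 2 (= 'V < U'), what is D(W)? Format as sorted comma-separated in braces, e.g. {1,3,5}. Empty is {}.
Constraint 1 (W + V = U) on D(W)={1,2,3,4,7} D(V)={1,2,4,5,6,7} D(U)={1,2,4,5}: W {1,2,3,4,7}->{1,2,3,4}; V {1,2,4,5,6,7}->{1,2,4}; U {1,2,4,5}->{2,4,5}
Constraint 2 (V < U) on D(V)={1,2,4} D(U)={2,4,5}: no change
So after constraint 2: D(W) = {1,2,3,4}

Answer: {1,2,3,4}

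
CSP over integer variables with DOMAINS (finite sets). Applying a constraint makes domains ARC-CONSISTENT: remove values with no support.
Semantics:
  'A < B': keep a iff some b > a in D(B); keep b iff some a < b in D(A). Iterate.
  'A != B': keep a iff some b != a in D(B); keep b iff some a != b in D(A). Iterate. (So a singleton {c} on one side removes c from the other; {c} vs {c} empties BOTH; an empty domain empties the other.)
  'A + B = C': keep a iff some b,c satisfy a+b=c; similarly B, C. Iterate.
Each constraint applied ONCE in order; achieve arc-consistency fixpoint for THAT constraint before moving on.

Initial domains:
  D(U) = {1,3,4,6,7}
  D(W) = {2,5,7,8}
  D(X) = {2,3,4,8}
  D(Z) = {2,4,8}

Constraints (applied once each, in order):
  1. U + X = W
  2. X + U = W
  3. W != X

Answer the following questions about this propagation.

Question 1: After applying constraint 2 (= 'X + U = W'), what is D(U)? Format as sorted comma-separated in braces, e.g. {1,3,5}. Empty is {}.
Answer: {1,3,4,6}

Derivation:
Constraint 1 (U + X = W) on D(U)={1,3,4,6,7} D(X)={2,3,4,8} D(W)={2,5,7,8}: U {1,3,4,6,7}->{1,3,4,6}; X {2,3,4,8}->{2,3,4}; W {2,5,7,8}->{5,7,8}
Constraint 2 (X + U = W) on D(X)={2,3,4} D(U)={1,3,4,6} D(W)={5,7,8}: no change
So after constraint 2: D(U) = {1,3,4,6}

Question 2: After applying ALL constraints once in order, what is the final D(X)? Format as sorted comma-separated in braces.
Constraint 1 (U + X = W) on D(U)={1,3,4,6,7} D(X)={2,3,4,8} D(W)={2,5,7,8}: U {1,3,4,6,7}->{1,3,4,6}; X {2,3,4,8}->{2,3,4}; W {2,5,7,8}->{5,7,8}
Constraint 2 (X + U = W) on D(X)={2,3,4} D(U)={1,3,4,6} D(W)={5,7,8}: no change
Constraint 3 (W != X) on D(W)={5,7,8} D(X)={2,3,4}: no change
So after all 3 constraints: D(X) = {2,3,4}

Answer: {2,3,4}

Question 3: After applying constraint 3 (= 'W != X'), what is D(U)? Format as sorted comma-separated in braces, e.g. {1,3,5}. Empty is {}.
Constraint 1 (U + X = W) on D(U)={1,3,4,6,7} D(X)={2,3,4,8} D(W)={2,5,7,8}: U {1,3,4,6,7}->{1,3,4,6}; X {2,3,4,8}->{2,3,4}; W {2,5,7,8}->{5,7,8}
Constraint 2 (X + U = W) on D(X)={2,3,4} D(U)={1,3,4,6} D(W)={5,7,8}: no change
Constraint 3 (W != X) on D(W)={5,7,8} D(X)={2,3,4}: no change
So after constraint 3: D(U) = {1,3,4,6}

Answer: {1,3,4,6}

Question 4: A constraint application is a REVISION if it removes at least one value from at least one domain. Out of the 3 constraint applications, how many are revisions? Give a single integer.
Answer: 1

Derivation:
Constraint 1 (U + X = W) on D(U)={1,3,4,6,7} D(X)={2,3,4,8} D(W)={2,5,7,8}: U {1,3,4,6,7}->{1,3,4,6}; X {2,3,4,8}->{2,3,4}; W {2,5,7,8}->{5,7,8} => REVISION
Constraint 2 (X + U = W) on D(X)={2,3,4} D(U)={1,3,4,6} D(W)={5,7,8}: no change => not a revision
Constraint 3 (W != X) on D(W)={5,7,8} D(X)={2,3,4}: no change => not a revision
Total revisions = 1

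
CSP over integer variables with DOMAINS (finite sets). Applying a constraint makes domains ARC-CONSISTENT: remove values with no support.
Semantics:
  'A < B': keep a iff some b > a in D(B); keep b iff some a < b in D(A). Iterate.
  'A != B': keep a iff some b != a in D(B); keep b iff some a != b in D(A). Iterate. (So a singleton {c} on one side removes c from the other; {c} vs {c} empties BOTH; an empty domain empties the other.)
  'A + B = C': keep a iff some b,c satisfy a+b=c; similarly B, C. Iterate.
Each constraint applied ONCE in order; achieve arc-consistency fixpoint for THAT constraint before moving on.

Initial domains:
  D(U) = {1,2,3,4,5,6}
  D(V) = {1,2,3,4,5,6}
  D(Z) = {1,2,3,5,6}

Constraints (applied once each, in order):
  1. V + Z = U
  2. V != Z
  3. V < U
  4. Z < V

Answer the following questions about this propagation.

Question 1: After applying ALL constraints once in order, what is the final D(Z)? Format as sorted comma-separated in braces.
Constraint 1 (V + Z = U) on D(V)={1,2,3,4,5,6} D(Z)={1,2,3,5,6} D(U)={1,2,3,4,5,6}: V {1,2,3,4,5,6}->{1,2,3,4,5}; Z {1,2,3,5,6}->{1,2,3,5}; U {1,2,3,4,5,6}->{2,3,4,5,6}
Constraint 2 (V != Z) on D(V)={1,2,3,4,5} D(Z)={1,2,3,5}: no change
Constraint 3 (V < U) on D(V)={1,2,3,4,5} D(U)={2,3,4,5,6}: no change
Constraint 4 (Z < V) on D(Z)={1,2,3,5} D(V)={1,2,3,4,5}: Z {1,2,3,5}->{1,2,3}; V {1,2,3,4,5}->{2,3,4,5}
So after all 4 constraints: D(Z) = {1,2,3}

Answer: {1,2,3}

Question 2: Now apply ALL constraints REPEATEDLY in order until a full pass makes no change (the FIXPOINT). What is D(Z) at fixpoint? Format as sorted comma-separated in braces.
pass 0 (initial): D(Z)={1,2,3,5,6}
pass 1: U {1,2,3,4,5,6}->{2,3,4,5,6}; V {1,2,3,4,5,6}->{2,3,4,5}; Z {1,2,3,5,6}->{1,2,3}
pass 2: U {2,3,4,5,6}->{3,4,5,6}
pass 3: no change
Fixpoint after 3 passes: D(Z) = {1,2,3}

Answer: {1,2,3}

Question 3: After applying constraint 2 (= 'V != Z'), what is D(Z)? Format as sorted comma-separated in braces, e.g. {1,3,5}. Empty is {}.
Answer: {1,2,3,5}

Derivation:
Constraint 1 (V + Z = U) on D(V)={1,2,3,4,5,6} D(Z)={1,2,3,5,6} D(U)={1,2,3,4,5,6}: V {1,2,3,4,5,6}->{1,2,3,4,5}; Z {1,2,3,5,6}->{1,2,3,5}; U {1,2,3,4,5,6}->{2,3,4,5,6}
Constraint 2 (V != Z) on D(V)={1,2,3,4,5} D(Z)={1,2,3,5}: no change
So after constraint 2: D(Z) = {1,2,3,5}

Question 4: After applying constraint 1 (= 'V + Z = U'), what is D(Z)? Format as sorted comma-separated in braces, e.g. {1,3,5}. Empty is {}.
Constraint 1 (V + Z = U) on D(V)={1,2,3,4,5,6} D(Z)={1,2,3,5,6} D(U)={1,2,3,4,5,6}: V {1,2,3,4,5,6}->{1,2,3,4,5}; Z {1,2,3,5,6}->{1,2,3,5}; U {1,2,3,4,5,6}->{2,3,4,5,6}
So after constraint 1: D(Z) = {1,2,3,5}

Answer: {1,2,3,5}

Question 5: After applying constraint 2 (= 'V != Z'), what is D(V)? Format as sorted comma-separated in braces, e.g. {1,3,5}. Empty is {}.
Constraint 1 (V + Z = U) on D(V)={1,2,3,4,5,6} D(Z)={1,2,3,5,6} D(U)={1,2,3,4,5,6}: V {1,2,3,4,5,6}->{1,2,3,4,5}; Z {1,2,3,5,6}->{1,2,3,5}; U {1,2,3,4,5,6}->{2,3,4,5,6}
Constraint 2 (V != Z) on D(V)={1,2,3,4,5} D(Z)={1,2,3,5}: no change
So after constraint 2: D(V) = {1,2,3,4,5}

Answer: {1,2,3,4,5}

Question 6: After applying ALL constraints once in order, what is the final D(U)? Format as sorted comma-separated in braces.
Constraint 1 (V + Z = U) on D(V)={1,2,3,4,5,6} D(Z)={1,2,3,5,6} D(U)={1,2,3,4,5,6}: V {1,2,3,4,5,6}->{1,2,3,4,5}; Z {1,2,3,5,6}->{1,2,3,5}; U {1,2,3,4,5,6}->{2,3,4,5,6}
Constraint 2 (V != Z) on D(V)={1,2,3,4,5} D(Z)={1,2,3,5}: no change
Constraint 3 (V < U) on D(V)={1,2,3,4,5} D(U)={2,3,4,5,6}: no change
Constraint 4 (Z < V) on D(Z)={1,2,3,5} D(V)={1,2,3,4,5}: Z {1,2,3,5}->{1,2,3}; V {1,2,3,4,5}->{2,3,4,5}
So after all 4 constraints: D(U) = {2,3,4,5,6}

Answer: {2,3,4,5,6}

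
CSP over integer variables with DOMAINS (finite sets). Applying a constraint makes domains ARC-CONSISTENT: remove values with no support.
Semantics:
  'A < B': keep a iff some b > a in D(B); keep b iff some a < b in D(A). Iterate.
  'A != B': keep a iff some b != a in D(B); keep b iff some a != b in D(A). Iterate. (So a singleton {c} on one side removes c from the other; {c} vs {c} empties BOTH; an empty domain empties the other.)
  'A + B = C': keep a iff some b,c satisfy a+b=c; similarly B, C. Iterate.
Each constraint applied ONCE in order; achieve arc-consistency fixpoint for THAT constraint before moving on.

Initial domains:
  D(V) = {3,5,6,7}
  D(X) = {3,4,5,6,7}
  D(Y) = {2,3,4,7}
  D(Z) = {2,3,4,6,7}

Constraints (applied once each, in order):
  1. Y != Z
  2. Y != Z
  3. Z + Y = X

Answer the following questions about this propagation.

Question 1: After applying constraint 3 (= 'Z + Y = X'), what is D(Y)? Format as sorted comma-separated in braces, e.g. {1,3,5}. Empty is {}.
Constraint 1 (Y != Z) on D(Y)={2,3,4,7} D(Z)={2,3,4,6,7}: no change
Constraint 2 (Y != Z) on D(Y)={2,3,4,7} D(Z)={2,3,4,6,7}: no change
Constraint 3 (Z + Y = X) on D(Z)={2,3,4,6,7} D(Y)={2,3,4,7} D(X)={3,4,5,6,7}: Z {2,3,4,6,7}->{2,3,4}; Y {2,3,4,7}->{2,3,4}; X {3,4,5,6,7}->{4,5,6,7}
So after constraint 3: D(Y) = {2,3,4}

Answer: {2,3,4}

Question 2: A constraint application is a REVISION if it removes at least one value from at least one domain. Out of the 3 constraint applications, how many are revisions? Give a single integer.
Answer: 1

Derivation:
Constraint 1 (Y != Z) on D(Y)={2,3,4,7} D(Z)={2,3,4,6,7}: no change => not a revision
Constraint 2 (Y != Z) on D(Y)={2,3,4,7} D(Z)={2,3,4,6,7}: no change => not a revision
Constraint 3 (Z + Y = X) on D(Z)={2,3,4,6,7} D(Y)={2,3,4,7} D(X)={3,4,5,6,7}: Z {2,3,4,6,7}->{2,3,4}; Y {2,3,4,7}->{2,3,4}; X {3,4,5,6,7}->{4,5,6,7} => REVISION
Total revisions = 1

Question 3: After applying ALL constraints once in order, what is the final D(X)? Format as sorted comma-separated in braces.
Constraint 1 (Y != Z) on D(Y)={2,3,4,7} D(Z)={2,3,4,6,7}: no change
Constraint 2 (Y != Z) on D(Y)={2,3,4,7} D(Z)={2,3,4,6,7}: no change
Constraint 3 (Z + Y = X) on D(Z)={2,3,4,6,7} D(Y)={2,3,4,7} D(X)={3,4,5,6,7}: Z {2,3,4,6,7}->{2,3,4}; Y {2,3,4,7}->{2,3,4}; X {3,4,5,6,7}->{4,5,6,7}
So after all 3 constraints: D(X) = {4,5,6,7}

Answer: {4,5,6,7}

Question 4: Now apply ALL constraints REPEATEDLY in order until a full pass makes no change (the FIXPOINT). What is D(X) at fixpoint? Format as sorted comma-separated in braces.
pass 0 (initial): D(X)={3,4,5,6,7}
pass 1: X {3,4,5,6,7}->{4,5,6,7}; Y {2,3,4,7}->{2,3,4}; Z {2,3,4,6,7}->{2,3,4}
pass 2: no change
Fixpoint after 2 passes: D(X) = {4,5,6,7}

Answer: {4,5,6,7}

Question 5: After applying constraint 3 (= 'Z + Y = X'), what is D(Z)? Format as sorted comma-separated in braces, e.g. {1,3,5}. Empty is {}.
Answer: {2,3,4}

Derivation:
Constraint 1 (Y != Z) on D(Y)={2,3,4,7} D(Z)={2,3,4,6,7}: no change
Constraint 2 (Y != Z) on D(Y)={2,3,4,7} D(Z)={2,3,4,6,7}: no change
Constraint 3 (Z + Y = X) on D(Z)={2,3,4,6,7} D(Y)={2,3,4,7} D(X)={3,4,5,6,7}: Z {2,3,4,6,7}->{2,3,4}; Y {2,3,4,7}->{2,3,4}; X {3,4,5,6,7}->{4,5,6,7}
So after constraint 3: D(Z) = {2,3,4}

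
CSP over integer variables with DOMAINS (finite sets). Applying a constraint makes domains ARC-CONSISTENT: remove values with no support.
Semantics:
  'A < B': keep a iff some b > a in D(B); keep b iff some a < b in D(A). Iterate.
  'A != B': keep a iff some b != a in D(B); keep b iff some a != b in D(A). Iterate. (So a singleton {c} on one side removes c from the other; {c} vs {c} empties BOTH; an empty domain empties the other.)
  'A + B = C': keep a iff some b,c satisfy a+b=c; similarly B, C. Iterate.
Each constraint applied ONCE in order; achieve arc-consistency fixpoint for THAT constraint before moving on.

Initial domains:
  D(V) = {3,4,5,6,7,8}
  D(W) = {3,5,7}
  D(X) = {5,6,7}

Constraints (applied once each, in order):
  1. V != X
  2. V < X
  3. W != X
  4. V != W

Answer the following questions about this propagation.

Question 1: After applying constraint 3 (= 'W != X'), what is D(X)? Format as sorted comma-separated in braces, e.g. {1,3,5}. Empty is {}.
Constraint 1 (V != X) on D(V)={3,4,5,6,7,8} D(X)={5,6,7}: no change
Constraint 2 (V < X) on D(V)={3,4,5,6,7,8} D(X)={5,6,7}: V {3,4,5,6,7,8}->{3,4,5,6}
Constraint 3 (W != X) on D(W)={3,5,7} D(X)={5,6,7}: no change
So after constraint 3: D(X) = {5,6,7}

Answer: {5,6,7}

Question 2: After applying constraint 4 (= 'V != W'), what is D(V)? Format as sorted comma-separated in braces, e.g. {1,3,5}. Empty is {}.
Constraint 1 (V != X) on D(V)={3,4,5,6,7,8} D(X)={5,6,7}: no change
Constraint 2 (V < X) on D(V)={3,4,5,6,7,8} D(X)={5,6,7}: V {3,4,5,6,7,8}->{3,4,5,6}
Constraint 3 (W != X) on D(W)={3,5,7} D(X)={5,6,7}: no change
Constraint 4 (V != W) on D(V)={3,4,5,6} D(W)={3,5,7}: no change
So after constraint 4: D(V) = {3,4,5,6}

Answer: {3,4,5,6}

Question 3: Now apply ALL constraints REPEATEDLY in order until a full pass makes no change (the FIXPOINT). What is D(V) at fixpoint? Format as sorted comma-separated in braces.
Answer: {3,4,5,6}

Derivation:
pass 0 (initial): D(V)={3,4,5,6,7,8}
pass 1: V {3,4,5,6,7,8}->{3,4,5,6}
pass 2: no change
Fixpoint after 2 passes: D(V) = {3,4,5,6}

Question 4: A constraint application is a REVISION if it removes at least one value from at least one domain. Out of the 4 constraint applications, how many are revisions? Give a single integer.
Answer: 1

Derivation:
Constraint 1 (V != X) on D(V)={3,4,5,6,7,8} D(X)={5,6,7}: no change => not a revision
Constraint 2 (V < X) on D(V)={3,4,5,6,7,8} D(X)={5,6,7}: V {3,4,5,6,7,8}->{3,4,5,6} => REVISION
Constraint 3 (W != X) on D(W)={3,5,7} D(X)={5,6,7}: no change => not a revision
Constraint 4 (V != W) on D(V)={3,4,5,6} D(W)={3,5,7}: no change => not a revision
Total revisions = 1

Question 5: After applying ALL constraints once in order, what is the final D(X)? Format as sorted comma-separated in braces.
Answer: {5,6,7}

Derivation:
Constraint 1 (V != X) on D(V)={3,4,5,6,7,8} D(X)={5,6,7}: no change
Constraint 2 (V < X) on D(V)={3,4,5,6,7,8} D(X)={5,6,7}: V {3,4,5,6,7,8}->{3,4,5,6}
Constraint 3 (W != X) on D(W)={3,5,7} D(X)={5,6,7}: no change
Constraint 4 (V != W) on D(V)={3,4,5,6} D(W)={3,5,7}: no change
So after all 4 constraints: D(X) = {5,6,7}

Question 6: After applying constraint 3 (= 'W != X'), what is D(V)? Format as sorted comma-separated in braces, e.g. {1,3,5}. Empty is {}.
Answer: {3,4,5,6}

Derivation:
Constraint 1 (V != X) on D(V)={3,4,5,6,7,8} D(X)={5,6,7}: no change
Constraint 2 (V < X) on D(V)={3,4,5,6,7,8} D(X)={5,6,7}: V {3,4,5,6,7,8}->{3,4,5,6}
Constraint 3 (W != X) on D(W)={3,5,7} D(X)={5,6,7}: no change
So after constraint 3: D(V) = {3,4,5,6}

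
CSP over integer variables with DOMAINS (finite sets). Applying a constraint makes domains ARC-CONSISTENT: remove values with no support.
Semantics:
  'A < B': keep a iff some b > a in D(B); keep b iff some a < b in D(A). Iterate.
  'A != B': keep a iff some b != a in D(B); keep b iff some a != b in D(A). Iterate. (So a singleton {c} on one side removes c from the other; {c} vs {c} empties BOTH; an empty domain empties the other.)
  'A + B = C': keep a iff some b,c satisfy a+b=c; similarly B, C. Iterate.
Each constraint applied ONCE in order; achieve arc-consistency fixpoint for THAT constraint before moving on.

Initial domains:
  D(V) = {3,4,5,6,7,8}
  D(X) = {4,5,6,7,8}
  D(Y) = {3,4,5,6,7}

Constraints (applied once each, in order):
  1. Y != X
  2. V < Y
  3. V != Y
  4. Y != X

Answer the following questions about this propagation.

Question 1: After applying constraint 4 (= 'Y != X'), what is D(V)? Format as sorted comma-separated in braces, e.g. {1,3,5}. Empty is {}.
Answer: {3,4,5,6}

Derivation:
Constraint 1 (Y != X) on D(Y)={3,4,5,6,7} D(X)={4,5,6,7,8}: no change
Constraint 2 (V < Y) on D(V)={3,4,5,6,7,8} D(Y)={3,4,5,6,7}: V {3,4,5,6,7,8}->{3,4,5,6}; Y {3,4,5,6,7}->{4,5,6,7}
Constraint 3 (V != Y) on D(V)={3,4,5,6} D(Y)={4,5,6,7}: no change
Constraint 4 (Y != X) on D(Y)={4,5,6,7} D(X)={4,5,6,7,8}: no change
So after constraint 4: D(V) = {3,4,5,6}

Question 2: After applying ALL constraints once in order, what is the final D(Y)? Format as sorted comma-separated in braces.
Constraint 1 (Y != X) on D(Y)={3,4,5,6,7} D(X)={4,5,6,7,8}: no change
Constraint 2 (V < Y) on D(V)={3,4,5,6,7,8} D(Y)={3,4,5,6,7}: V {3,4,5,6,7,8}->{3,4,5,6}; Y {3,4,5,6,7}->{4,5,6,7}
Constraint 3 (V != Y) on D(V)={3,4,5,6} D(Y)={4,5,6,7}: no change
Constraint 4 (Y != X) on D(Y)={4,5,6,7} D(X)={4,5,6,7,8}: no change
So after all 4 constraints: D(Y) = {4,5,6,7}

Answer: {4,5,6,7}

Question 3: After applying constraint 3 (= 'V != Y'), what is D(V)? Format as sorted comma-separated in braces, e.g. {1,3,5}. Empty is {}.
Constraint 1 (Y != X) on D(Y)={3,4,5,6,7} D(X)={4,5,6,7,8}: no change
Constraint 2 (V < Y) on D(V)={3,4,5,6,7,8} D(Y)={3,4,5,6,7}: V {3,4,5,6,7,8}->{3,4,5,6}; Y {3,4,5,6,7}->{4,5,6,7}
Constraint 3 (V != Y) on D(V)={3,4,5,6} D(Y)={4,5,6,7}: no change
So after constraint 3: D(V) = {3,4,5,6}

Answer: {3,4,5,6}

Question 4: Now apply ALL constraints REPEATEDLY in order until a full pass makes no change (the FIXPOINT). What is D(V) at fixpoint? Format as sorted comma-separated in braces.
pass 0 (initial): D(V)={3,4,5,6,7,8}
pass 1: V {3,4,5,6,7,8}->{3,4,5,6}; Y {3,4,5,6,7}->{4,5,6,7}
pass 2: no change
Fixpoint after 2 passes: D(V) = {3,4,5,6}

Answer: {3,4,5,6}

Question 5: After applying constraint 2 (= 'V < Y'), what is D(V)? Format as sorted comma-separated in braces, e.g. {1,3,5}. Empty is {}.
Constraint 1 (Y != X) on D(Y)={3,4,5,6,7} D(X)={4,5,6,7,8}: no change
Constraint 2 (V < Y) on D(V)={3,4,5,6,7,8} D(Y)={3,4,5,6,7}: V {3,4,5,6,7,8}->{3,4,5,6}; Y {3,4,5,6,7}->{4,5,6,7}
So after constraint 2: D(V) = {3,4,5,6}

Answer: {3,4,5,6}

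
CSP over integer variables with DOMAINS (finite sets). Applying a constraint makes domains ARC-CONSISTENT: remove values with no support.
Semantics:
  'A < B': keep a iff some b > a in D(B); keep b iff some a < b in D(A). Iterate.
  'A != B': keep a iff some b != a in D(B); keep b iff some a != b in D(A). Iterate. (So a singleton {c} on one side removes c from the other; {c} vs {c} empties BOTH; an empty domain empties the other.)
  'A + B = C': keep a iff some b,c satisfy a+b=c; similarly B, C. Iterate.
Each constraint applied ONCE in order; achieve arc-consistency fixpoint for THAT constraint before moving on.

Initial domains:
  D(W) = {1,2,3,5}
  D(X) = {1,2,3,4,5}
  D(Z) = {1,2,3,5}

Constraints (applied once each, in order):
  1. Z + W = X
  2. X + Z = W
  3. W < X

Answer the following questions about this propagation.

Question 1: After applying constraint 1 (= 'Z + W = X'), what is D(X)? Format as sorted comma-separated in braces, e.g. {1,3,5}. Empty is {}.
Constraint 1 (Z + W = X) on D(Z)={1,2,3,5} D(W)={1,2,3,5} D(X)={1,2,3,4,5}: Z {1,2,3,5}->{1,2,3}; W {1,2,3,5}->{1,2,3}; X {1,2,3,4,5}->{2,3,4,5}
So after constraint 1: D(X) = {2,3,4,5}

Answer: {2,3,4,5}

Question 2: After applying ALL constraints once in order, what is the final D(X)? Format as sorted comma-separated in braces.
Answer: {}

Derivation:
Constraint 1 (Z + W = X) on D(Z)={1,2,3,5} D(W)={1,2,3,5} D(X)={1,2,3,4,5}: Z {1,2,3,5}->{1,2,3}; W {1,2,3,5}->{1,2,3}; X {1,2,3,4,5}->{2,3,4,5}
Constraint 2 (X + Z = W) on D(X)={2,3,4,5} D(Z)={1,2,3} D(W)={1,2,3}: X {2,3,4,5}->{2}; Z {1,2,3}->{1}; W {1,2,3}->{3}
Constraint 3 (W < X) on D(W)={3} D(X)={2}: W {3}->{}; X {2}->{}
So after all 3 constraints: D(X) = {}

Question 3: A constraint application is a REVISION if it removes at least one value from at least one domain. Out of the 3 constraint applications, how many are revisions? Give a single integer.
Constraint 1 (Z + W = X) on D(Z)={1,2,3,5} D(W)={1,2,3,5} D(X)={1,2,3,4,5}: Z {1,2,3,5}->{1,2,3}; W {1,2,3,5}->{1,2,3}; X {1,2,3,4,5}->{2,3,4,5} => REVISION
Constraint 2 (X + Z = W) on D(X)={2,3,4,5} D(Z)={1,2,3} D(W)={1,2,3}: X {2,3,4,5}->{2}; Z {1,2,3}->{1}; W {1,2,3}->{3} => REVISION
Constraint 3 (W < X) on D(W)={3} D(X)={2}: W {3}->{}; X {2}->{} => REVISION
Total revisions = 3

Answer: 3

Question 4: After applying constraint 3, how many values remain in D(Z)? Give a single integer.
Answer: 1

Derivation:
Constraint 1 (Z + W = X) on D(Z)={1,2,3,5} D(W)={1,2,3,5} D(X)={1,2,3,4,5}: Z {1,2,3,5}->{1,2,3}; W {1,2,3,5}->{1,2,3}; X {1,2,3,4,5}->{2,3,4,5}
Constraint 2 (X + Z = W) on D(X)={2,3,4,5} D(Z)={1,2,3} D(W)={1,2,3}: X {2,3,4,5}->{2}; Z {1,2,3}->{1}; W {1,2,3}->{3}
Constraint 3 (W < X) on D(W)={3} D(X)={2}: W {3}->{}; X {2}->{}
So after constraint 3: D(Z)={1}, size = 1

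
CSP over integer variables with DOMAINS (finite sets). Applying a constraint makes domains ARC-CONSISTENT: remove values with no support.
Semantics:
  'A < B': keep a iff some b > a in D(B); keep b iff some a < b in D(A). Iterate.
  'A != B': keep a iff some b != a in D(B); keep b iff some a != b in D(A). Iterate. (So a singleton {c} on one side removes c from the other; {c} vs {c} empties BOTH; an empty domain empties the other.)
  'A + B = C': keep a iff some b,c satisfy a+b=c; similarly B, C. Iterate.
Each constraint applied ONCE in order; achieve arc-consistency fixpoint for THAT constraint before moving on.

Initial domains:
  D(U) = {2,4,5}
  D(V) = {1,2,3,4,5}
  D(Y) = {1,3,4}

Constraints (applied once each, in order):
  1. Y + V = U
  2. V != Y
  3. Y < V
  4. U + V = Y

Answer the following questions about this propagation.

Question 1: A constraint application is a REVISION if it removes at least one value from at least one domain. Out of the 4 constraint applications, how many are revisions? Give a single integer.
Answer: 3

Derivation:
Constraint 1 (Y + V = U) on D(Y)={1,3,4} D(V)={1,2,3,4,5} D(U)={2,4,5}: V {1,2,3,4,5}->{1,2,3,4} => REVISION
Constraint 2 (V != Y) on D(V)={1,2,3,4} D(Y)={1,3,4}: no change => not a revision
Constraint 3 (Y < V) on D(Y)={1,3,4} D(V)={1,2,3,4}: Y {1,3,4}->{1,3}; V {1,2,3,4}->{2,3,4} => REVISION
Constraint 4 (U + V = Y) on D(U)={2,4,5} D(V)={2,3,4} D(Y)={1,3}: U {2,4,5}->{}; V {2,3,4}->{}; Y {1,3}->{} => REVISION
Total revisions = 3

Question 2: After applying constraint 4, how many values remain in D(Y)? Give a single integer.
Answer: 0

Derivation:
Constraint 1 (Y + V = U) on D(Y)={1,3,4} D(V)={1,2,3,4,5} D(U)={2,4,5}: V {1,2,3,4,5}->{1,2,3,4}
Constraint 2 (V != Y) on D(V)={1,2,3,4} D(Y)={1,3,4}: no change
Constraint 3 (Y < V) on D(Y)={1,3,4} D(V)={1,2,3,4}: Y {1,3,4}->{1,3}; V {1,2,3,4}->{2,3,4}
Constraint 4 (U + V = Y) on D(U)={2,4,5} D(V)={2,3,4} D(Y)={1,3}: U {2,4,5}->{}; V {2,3,4}->{}; Y {1,3}->{}
So after constraint 4: D(Y)={}, size = 0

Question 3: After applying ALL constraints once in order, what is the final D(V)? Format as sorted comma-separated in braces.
Constraint 1 (Y + V = U) on D(Y)={1,3,4} D(V)={1,2,3,4,5} D(U)={2,4,5}: V {1,2,3,4,5}->{1,2,3,4}
Constraint 2 (V != Y) on D(V)={1,2,3,4} D(Y)={1,3,4}: no change
Constraint 3 (Y < V) on D(Y)={1,3,4} D(V)={1,2,3,4}: Y {1,3,4}->{1,3}; V {1,2,3,4}->{2,3,4}
Constraint 4 (U + V = Y) on D(U)={2,4,5} D(V)={2,3,4} D(Y)={1,3}: U {2,4,5}->{}; V {2,3,4}->{}; Y {1,3}->{}
So after all 4 constraints: D(V) = {}

Answer: {}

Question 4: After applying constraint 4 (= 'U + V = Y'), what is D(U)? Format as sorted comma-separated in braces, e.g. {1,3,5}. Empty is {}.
Constraint 1 (Y + V = U) on D(Y)={1,3,4} D(V)={1,2,3,4,5} D(U)={2,4,5}: V {1,2,3,4,5}->{1,2,3,4}
Constraint 2 (V != Y) on D(V)={1,2,3,4} D(Y)={1,3,4}: no change
Constraint 3 (Y < V) on D(Y)={1,3,4} D(V)={1,2,3,4}: Y {1,3,4}->{1,3}; V {1,2,3,4}->{2,3,4}
Constraint 4 (U + V = Y) on D(U)={2,4,5} D(V)={2,3,4} D(Y)={1,3}: U {2,4,5}->{}; V {2,3,4}->{}; Y {1,3}->{}
So after constraint 4: D(U) = {}

Answer: {}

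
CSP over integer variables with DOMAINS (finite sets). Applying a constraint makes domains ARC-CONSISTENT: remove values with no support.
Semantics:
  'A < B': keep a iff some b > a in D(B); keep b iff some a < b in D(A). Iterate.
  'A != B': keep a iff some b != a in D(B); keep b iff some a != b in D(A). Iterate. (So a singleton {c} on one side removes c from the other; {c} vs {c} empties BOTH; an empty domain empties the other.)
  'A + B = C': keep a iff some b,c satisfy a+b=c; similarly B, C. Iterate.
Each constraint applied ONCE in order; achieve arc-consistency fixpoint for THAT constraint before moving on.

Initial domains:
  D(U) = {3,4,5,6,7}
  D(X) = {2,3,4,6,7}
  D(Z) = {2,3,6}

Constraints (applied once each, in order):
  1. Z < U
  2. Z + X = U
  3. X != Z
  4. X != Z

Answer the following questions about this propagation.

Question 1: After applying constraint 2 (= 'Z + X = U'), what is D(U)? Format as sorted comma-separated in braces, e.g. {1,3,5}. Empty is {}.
Constraint 1 (Z < U) on D(Z)={2,3,6} D(U)={3,4,5,6,7}: no change
Constraint 2 (Z + X = U) on D(Z)={2,3,6} D(X)={2,3,4,6,7} D(U)={3,4,5,6,7}: Z {2,3,6}->{2,3}; X {2,3,4,6,7}->{2,3,4}; U {3,4,5,6,7}->{4,5,6,7}
So after constraint 2: D(U) = {4,5,6,7}

Answer: {4,5,6,7}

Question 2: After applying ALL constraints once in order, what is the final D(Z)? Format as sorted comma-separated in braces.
Answer: {2,3}

Derivation:
Constraint 1 (Z < U) on D(Z)={2,3,6} D(U)={3,4,5,6,7}: no change
Constraint 2 (Z + X = U) on D(Z)={2,3,6} D(X)={2,3,4,6,7} D(U)={3,4,5,6,7}: Z {2,3,6}->{2,3}; X {2,3,4,6,7}->{2,3,4}; U {3,4,5,6,7}->{4,5,6,7}
Constraint 3 (X != Z) on D(X)={2,3,4} D(Z)={2,3}: no change
Constraint 4 (X != Z) on D(X)={2,3,4} D(Z)={2,3}: no change
So after all 4 constraints: D(Z) = {2,3}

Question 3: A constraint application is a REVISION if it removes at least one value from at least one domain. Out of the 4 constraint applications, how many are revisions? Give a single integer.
Answer: 1

Derivation:
Constraint 1 (Z < U) on D(Z)={2,3,6} D(U)={3,4,5,6,7}: no change => not a revision
Constraint 2 (Z + X = U) on D(Z)={2,3,6} D(X)={2,3,4,6,7} D(U)={3,4,5,6,7}: Z {2,3,6}->{2,3}; X {2,3,4,6,7}->{2,3,4}; U {3,4,5,6,7}->{4,5,6,7} => REVISION
Constraint 3 (X != Z) on D(X)={2,3,4} D(Z)={2,3}: no change => not a revision
Constraint 4 (X != Z) on D(X)={2,3,4} D(Z)={2,3}: no change => not a revision
Total revisions = 1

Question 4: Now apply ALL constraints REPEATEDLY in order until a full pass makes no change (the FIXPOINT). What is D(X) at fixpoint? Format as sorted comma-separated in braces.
Answer: {2,3,4}

Derivation:
pass 0 (initial): D(X)={2,3,4,6,7}
pass 1: U {3,4,5,6,7}->{4,5,6,7}; X {2,3,4,6,7}->{2,3,4}; Z {2,3,6}->{2,3}
pass 2: no change
Fixpoint after 2 passes: D(X) = {2,3,4}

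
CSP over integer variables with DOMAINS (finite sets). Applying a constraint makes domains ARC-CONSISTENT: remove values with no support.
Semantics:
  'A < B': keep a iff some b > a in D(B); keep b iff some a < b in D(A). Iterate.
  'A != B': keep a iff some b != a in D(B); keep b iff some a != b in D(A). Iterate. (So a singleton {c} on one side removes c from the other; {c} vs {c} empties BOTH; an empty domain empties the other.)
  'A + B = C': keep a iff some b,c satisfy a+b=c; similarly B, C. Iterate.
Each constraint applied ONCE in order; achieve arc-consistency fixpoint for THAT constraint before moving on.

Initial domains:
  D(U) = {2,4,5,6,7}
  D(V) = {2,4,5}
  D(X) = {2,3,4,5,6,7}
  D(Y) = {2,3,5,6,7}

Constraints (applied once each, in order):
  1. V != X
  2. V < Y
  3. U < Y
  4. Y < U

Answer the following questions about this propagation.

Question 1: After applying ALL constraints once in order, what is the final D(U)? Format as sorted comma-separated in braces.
Constraint 1 (V != X) on D(V)={2,4,5} D(X)={2,3,4,5,6,7}: no change
Constraint 2 (V < Y) on D(V)={2,4,5} D(Y)={2,3,5,6,7}: Y {2,3,5,6,7}->{3,5,6,7}
Constraint 3 (U < Y) on D(U)={2,4,5,6,7} D(Y)={3,5,6,7}: U {2,4,5,6,7}->{2,4,5,6}
Constraint 4 (Y < U) on D(Y)={3,5,6,7} D(U)={2,4,5,6}: Y {3,5,6,7}->{3,5}; U {2,4,5,6}->{4,5,6}
So after all 4 constraints: D(U) = {4,5,6}

Answer: {4,5,6}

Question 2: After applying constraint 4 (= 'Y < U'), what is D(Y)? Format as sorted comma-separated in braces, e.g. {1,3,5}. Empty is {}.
Answer: {3,5}

Derivation:
Constraint 1 (V != X) on D(V)={2,4,5} D(X)={2,3,4,5,6,7}: no change
Constraint 2 (V < Y) on D(V)={2,4,5} D(Y)={2,3,5,6,7}: Y {2,3,5,6,7}->{3,5,6,7}
Constraint 3 (U < Y) on D(U)={2,4,5,6,7} D(Y)={3,5,6,7}: U {2,4,5,6,7}->{2,4,5,6}
Constraint 4 (Y < U) on D(Y)={3,5,6,7} D(U)={2,4,5,6}: Y {3,5,6,7}->{3,5}; U {2,4,5,6}->{4,5,6}
So after constraint 4: D(Y) = {3,5}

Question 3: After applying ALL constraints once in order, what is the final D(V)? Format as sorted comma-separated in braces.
Constraint 1 (V != X) on D(V)={2,4,5} D(X)={2,3,4,5,6,7}: no change
Constraint 2 (V < Y) on D(V)={2,4,5} D(Y)={2,3,5,6,7}: Y {2,3,5,6,7}->{3,5,6,7}
Constraint 3 (U < Y) on D(U)={2,4,5,6,7} D(Y)={3,5,6,7}: U {2,4,5,6,7}->{2,4,5,6}
Constraint 4 (Y < U) on D(Y)={3,5,6,7} D(U)={2,4,5,6}: Y {3,5,6,7}->{3,5}; U {2,4,5,6}->{4,5,6}
So after all 4 constraints: D(V) = {2,4,5}

Answer: {2,4,5}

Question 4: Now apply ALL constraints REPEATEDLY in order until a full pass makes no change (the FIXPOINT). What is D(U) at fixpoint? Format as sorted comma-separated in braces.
pass 0 (initial): D(U)={2,4,5,6,7}
pass 1: U {2,4,5,6,7}->{4,5,6}; Y {2,3,5,6,7}->{3,5}
pass 2: U {4,5,6}->{}; V {2,4,5}->{2,4}; Y {3,5}->{}
pass 3: V {2,4}->{}
pass 4: X {2,3,4,5,6,7}->{}
pass 5: no change
Fixpoint after 5 passes: D(U) = {}

Answer: {}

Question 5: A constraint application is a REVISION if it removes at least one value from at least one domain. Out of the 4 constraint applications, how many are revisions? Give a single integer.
Constraint 1 (V != X) on D(V)={2,4,5} D(X)={2,3,4,5,6,7}: no change => not a revision
Constraint 2 (V < Y) on D(V)={2,4,5} D(Y)={2,3,5,6,7}: Y {2,3,5,6,7}->{3,5,6,7} => REVISION
Constraint 3 (U < Y) on D(U)={2,4,5,6,7} D(Y)={3,5,6,7}: U {2,4,5,6,7}->{2,4,5,6} => REVISION
Constraint 4 (Y < U) on D(Y)={3,5,6,7} D(U)={2,4,5,6}: Y {3,5,6,7}->{3,5}; U {2,4,5,6}->{4,5,6} => REVISION
Total revisions = 3

Answer: 3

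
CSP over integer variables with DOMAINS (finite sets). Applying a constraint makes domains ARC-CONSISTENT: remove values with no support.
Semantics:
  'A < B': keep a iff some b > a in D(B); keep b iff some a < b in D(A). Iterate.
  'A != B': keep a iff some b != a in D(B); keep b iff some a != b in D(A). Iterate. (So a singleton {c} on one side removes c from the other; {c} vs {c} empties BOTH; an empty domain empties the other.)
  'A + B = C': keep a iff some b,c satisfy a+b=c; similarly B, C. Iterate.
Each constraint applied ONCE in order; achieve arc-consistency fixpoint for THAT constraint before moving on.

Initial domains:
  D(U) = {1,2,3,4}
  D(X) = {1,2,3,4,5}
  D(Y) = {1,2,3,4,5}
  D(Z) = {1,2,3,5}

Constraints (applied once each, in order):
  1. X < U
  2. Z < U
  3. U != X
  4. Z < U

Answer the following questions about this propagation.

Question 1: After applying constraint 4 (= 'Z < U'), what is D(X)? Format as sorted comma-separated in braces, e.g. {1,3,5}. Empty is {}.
Constraint 1 (X < U) on D(X)={1,2,3,4,5} D(U)={1,2,3,4}: X {1,2,3,4,5}->{1,2,3}; U {1,2,3,4}->{2,3,4}
Constraint 2 (Z < U) on D(Z)={1,2,3,5} D(U)={2,3,4}: Z {1,2,3,5}->{1,2,3}
Constraint 3 (U != X) on D(U)={2,3,4} D(X)={1,2,3}: no change
Constraint 4 (Z < U) on D(Z)={1,2,3} D(U)={2,3,4}: no change
So after constraint 4: D(X) = {1,2,3}

Answer: {1,2,3}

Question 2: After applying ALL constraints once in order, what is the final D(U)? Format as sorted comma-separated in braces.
Constraint 1 (X < U) on D(X)={1,2,3,4,5} D(U)={1,2,3,4}: X {1,2,3,4,5}->{1,2,3}; U {1,2,3,4}->{2,3,4}
Constraint 2 (Z < U) on D(Z)={1,2,3,5} D(U)={2,3,4}: Z {1,2,3,5}->{1,2,3}
Constraint 3 (U != X) on D(U)={2,3,4} D(X)={1,2,3}: no change
Constraint 4 (Z < U) on D(Z)={1,2,3} D(U)={2,3,4}: no change
So after all 4 constraints: D(U) = {2,3,4}

Answer: {2,3,4}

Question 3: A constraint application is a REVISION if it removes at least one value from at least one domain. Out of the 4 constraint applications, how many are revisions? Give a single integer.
Answer: 2

Derivation:
Constraint 1 (X < U) on D(X)={1,2,3,4,5} D(U)={1,2,3,4}: X {1,2,3,4,5}->{1,2,3}; U {1,2,3,4}->{2,3,4} => REVISION
Constraint 2 (Z < U) on D(Z)={1,2,3,5} D(U)={2,3,4}: Z {1,2,3,5}->{1,2,3} => REVISION
Constraint 3 (U != X) on D(U)={2,3,4} D(X)={1,2,3}: no change => not a revision
Constraint 4 (Z < U) on D(Z)={1,2,3} D(U)={2,3,4}: no change => not a revision
Total revisions = 2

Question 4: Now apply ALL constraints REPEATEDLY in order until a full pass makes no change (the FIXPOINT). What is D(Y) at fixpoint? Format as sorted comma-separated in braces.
pass 0 (initial): D(Y)={1,2,3,4,5}
pass 1: U {1,2,3,4}->{2,3,4}; X {1,2,3,4,5}->{1,2,3}; Z {1,2,3,5}->{1,2,3}
pass 2: no change
Fixpoint after 2 passes: D(Y) = {1,2,3,4,5}

Answer: {1,2,3,4,5}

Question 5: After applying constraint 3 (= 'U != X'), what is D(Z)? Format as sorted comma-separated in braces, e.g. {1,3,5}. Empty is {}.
Answer: {1,2,3}

Derivation:
Constraint 1 (X < U) on D(X)={1,2,3,4,5} D(U)={1,2,3,4}: X {1,2,3,4,5}->{1,2,3}; U {1,2,3,4}->{2,3,4}
Constraint 2 (Z < U) on D(Z)={1,2,3,5} D(U)={2,3,4}: Z {1,2,3,5}->{1,2,3}
Constraint 3 (U != X) on D(U)={2,3,4} D(X)={1,2,3}: no change
So after constraint 3: D(Z) = {1,2,3}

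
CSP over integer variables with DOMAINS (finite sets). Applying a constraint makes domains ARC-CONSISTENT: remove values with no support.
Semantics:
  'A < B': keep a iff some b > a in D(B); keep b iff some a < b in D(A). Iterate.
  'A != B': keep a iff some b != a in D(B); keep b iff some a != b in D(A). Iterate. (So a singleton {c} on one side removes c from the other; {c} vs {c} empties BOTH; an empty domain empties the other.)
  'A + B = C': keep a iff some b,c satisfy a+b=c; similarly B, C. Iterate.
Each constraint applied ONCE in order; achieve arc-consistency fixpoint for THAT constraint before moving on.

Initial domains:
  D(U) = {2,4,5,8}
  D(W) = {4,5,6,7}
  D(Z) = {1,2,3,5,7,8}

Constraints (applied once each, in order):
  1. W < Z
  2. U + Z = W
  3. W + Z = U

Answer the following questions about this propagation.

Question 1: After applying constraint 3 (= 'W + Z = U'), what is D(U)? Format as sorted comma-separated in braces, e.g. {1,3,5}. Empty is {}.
Constraint 1 (W < Z) on D(W)={4,5,6,7} D(Z)={1,2,3,5,7,8}: Z {1,2,3,5,7,8}->{5,7,8}
Constraint 2 (U + Z = W) on D(U)={2,4,5,8} D(Z)={5,7,8} D(W)={4,5,6,7}: U {2,4,5,8}->{2}; Z {5,7,8}->{5}; W {4,5,6,7}->{7}
Constraint 3 (W + Z = U) on D(W)={7} D(Z)={5} D(U)={2}: W {7}->{}; Z {5}->{}; U {2}->{}
So after constraint 3: D(U) = {}

Answer: {}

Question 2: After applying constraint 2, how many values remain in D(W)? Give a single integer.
Answer: 1

Derivation:
Constraint 1 (W < Z) on D(W)={4,5,6,7} D(Z)={1,2,3,5,7,8}: Z {1,2,3,5,7,8}->{5,7,8}
Constraint 2 (U + Z = W) on D(U)={2,4,5,8} D(Z)={5,7,8} D(W)={4,5,6,7}: U {2,4,5,8}->{2}; Z {5,7,8}->{5}; W {4,5,6,7}->{7}
So after constraint 2: D(W)={7}, size = 1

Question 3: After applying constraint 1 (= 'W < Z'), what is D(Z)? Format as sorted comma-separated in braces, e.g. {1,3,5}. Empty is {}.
Answer: {5,7,8}

Derivation:
Constraint 1 (W < Z) on D(W)={4,5,6,7} D(Z)={1,2,3,5,7,8}: Z {1,2,3,5,7,8}->{5,7,8}
So after constraint 1: D(Z) = {5,7,8}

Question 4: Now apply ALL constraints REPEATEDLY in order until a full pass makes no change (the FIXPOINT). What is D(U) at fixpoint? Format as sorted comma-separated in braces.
Answer: {}

Derivation:
pass 0 (initial): D(U)={2,4,5,8}
pass 1: U {2,4,5,8}->{}; W {4,5,6,7}->{}; Z {1,2,3,5,7,8}->{}
pass 2: no change
Fixpoint after 2 passes: D(U) = {}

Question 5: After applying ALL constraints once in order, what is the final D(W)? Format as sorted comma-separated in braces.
Answer: {}

Derivation:
Constraint 1 (W < Z) on D(W)={4,5,6,7} D(Z)={1,2,3,5,7,8}: Z {1,2,3,5,7,8}->{5,7,8}
Constraint 2 (U + Z = W) on D(U)={2,4,5,8} D(Z)={5,7,8} D(W)={4,5,6,7}: U {2,4,5,8}->{2}; Z {5,7,8}->{5}; W {4,5,6,7}->{7}
Constraint 3 (W + Z = U) on D(W)={7} D(Z)={5} D(U)={2}: W {7}->{}; Z {5}->{}; U {2}->{}
So after all 3 constraints: D(W) = {}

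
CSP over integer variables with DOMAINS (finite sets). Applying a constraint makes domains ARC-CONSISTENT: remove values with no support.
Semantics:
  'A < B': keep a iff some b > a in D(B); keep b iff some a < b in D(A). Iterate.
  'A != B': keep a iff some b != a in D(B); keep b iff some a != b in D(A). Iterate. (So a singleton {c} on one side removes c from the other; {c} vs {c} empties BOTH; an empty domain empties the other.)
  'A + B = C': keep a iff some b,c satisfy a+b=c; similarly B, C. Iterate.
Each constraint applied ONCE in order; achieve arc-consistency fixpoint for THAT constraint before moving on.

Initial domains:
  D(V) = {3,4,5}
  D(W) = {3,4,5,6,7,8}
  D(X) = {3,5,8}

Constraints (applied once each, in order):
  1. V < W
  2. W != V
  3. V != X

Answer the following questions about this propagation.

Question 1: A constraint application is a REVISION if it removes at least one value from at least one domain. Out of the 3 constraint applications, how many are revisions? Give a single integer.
Answer: 1

Derivation:
Constraint 1 (V < W) on D(V)={3,4,5} D(W)={3,4,5,6,7,8}: W {3,4,5,6,7,8}->{4,5,6,7,8} => REVISION
Constraint 2 (W != V) on D(W)={4,5,6,7,8} D(V)={3,4,5}: no change => not a revision
Constraint 3 (V != X) on D(V)={3,4,5} D(X)={3,5,8}: no change => not a revision
Total revisions = 1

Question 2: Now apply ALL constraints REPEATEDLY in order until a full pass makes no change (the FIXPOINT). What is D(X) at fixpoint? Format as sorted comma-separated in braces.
Answer: {3,5,8}

Derivation:
pass 0 (initial): D(X)={3,5,8}
pass 1: W {3,4,5,6,7,8}->{4,5,6,7,8}
pass 2: no change
Fixpoint after 2 passes: D(X) = {3,5,8}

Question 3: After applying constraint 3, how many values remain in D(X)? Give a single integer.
Constraint 1 (V < W) on D(V)={3,4,5} D(W)={3,4,5,6,7,8}: W {3,4,5,6,7,8}->{4,5,6,7,8}
Constraint 2 (W != V) on D(W)={4,5,6,7,8} D(V)={3,4,5}: no change
Constraint 3 (V != X) on D(V)={3,4,5} D(X)={3,5,8}: no change
So after constraint 3: D(X)={3,5,8}, size = 3

Answer: 3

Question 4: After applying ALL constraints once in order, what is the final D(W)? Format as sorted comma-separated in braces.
Constraint 1 (V < W) on D(V)={3,4,5} D(W)={3,4,5,6,7,8}: W {3,4,5,6,7,8}->{4,5,6,7,8}
Constraint 2 (W != V) on D(W)={4,5,6,7,8} D(V)={3,4,5}: no change
Constraint 3 (V != X) on D(V)={3,4,5} D(X)={3,5,8}: no change
So after all 3 constraints: D(W) = {4,5,6,7,8}

Answer: {4,5,6,7,8}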